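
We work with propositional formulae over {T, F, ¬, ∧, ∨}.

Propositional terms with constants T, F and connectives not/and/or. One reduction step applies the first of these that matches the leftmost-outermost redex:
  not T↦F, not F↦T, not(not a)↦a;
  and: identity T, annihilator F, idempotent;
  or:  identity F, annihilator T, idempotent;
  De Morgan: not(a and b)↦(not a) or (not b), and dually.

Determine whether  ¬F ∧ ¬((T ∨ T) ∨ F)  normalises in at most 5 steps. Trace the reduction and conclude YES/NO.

  start: ¬F ∧ ¬((T ∨ T) ∨ F)
  step 1: T ∧ ¬((T ∨ T) ∨ F)
  step 2: ¬((T ∨ T) ∨ F)
  step 3: ¬(T ∨ T) ∧ ¬F
  step 4: (¬T ∧ ¬T) ∧ ¬F
  step 5: ¬T ∧ ¬F

Answer: NO — after 5 steps the term is ¬T ∧ ¬F, not yet normal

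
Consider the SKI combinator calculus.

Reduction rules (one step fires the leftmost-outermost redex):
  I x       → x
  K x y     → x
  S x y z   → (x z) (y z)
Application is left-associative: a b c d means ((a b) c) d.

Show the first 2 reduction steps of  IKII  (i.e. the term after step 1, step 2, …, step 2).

  start: IKII
  step 1: KII
  step 2: I

Answer: after 2 steps: I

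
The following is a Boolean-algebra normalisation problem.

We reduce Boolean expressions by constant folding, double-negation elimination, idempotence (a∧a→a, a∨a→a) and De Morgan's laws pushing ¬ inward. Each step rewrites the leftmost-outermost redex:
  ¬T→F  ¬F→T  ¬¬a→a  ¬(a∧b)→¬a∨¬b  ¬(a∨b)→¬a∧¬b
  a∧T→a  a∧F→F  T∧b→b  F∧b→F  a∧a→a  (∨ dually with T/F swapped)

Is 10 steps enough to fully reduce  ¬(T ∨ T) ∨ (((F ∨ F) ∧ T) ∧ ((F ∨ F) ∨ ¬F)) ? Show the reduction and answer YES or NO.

Answer: YES — reaches normal form F in 7 ≤ 10 steps

Working:
  start: ¬(T ∨ T) ∨ (((F ∨ F) ∧ T) ∧ ((F ∨ F) ∨ ¬F))
  step 1: (¬T ∧ ¬T) ∨ (((F ∨ F) ∧ T) ∧ ((F ∨ F) ∨ ¬F))
  step 2: ¬T ∨ (((F ∨ F) ∧ T) ∧ ((F ∨ F) ∨ ¬F))
  step 3: F ∨ (((F ∨ F) ∧ T) ∧ ((F ∨ F) ∨ ¬F))
  step 4: ((F ∨ F) ∧ T) ∧ ((F ∨ F) ∨ ¬F)
  step 5: (F ∨ F) ∧ ((F ∨ F) ∨ ¬F)
  step 6: F ∧ ((F ∨ F) ∨ ¬F)
  step 7: F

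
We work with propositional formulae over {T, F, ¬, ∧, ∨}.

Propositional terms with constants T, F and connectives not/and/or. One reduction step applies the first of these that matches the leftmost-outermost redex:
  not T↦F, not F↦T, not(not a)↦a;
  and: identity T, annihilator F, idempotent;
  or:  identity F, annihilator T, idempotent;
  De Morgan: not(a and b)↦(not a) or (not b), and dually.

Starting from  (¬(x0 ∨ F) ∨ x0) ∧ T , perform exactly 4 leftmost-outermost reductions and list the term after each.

Answer: after 4 steps: ¬x0 ∨ x0

Reduction:
  start: (¬(x0 ∨ F) ∨ x0) ∧ T
  →1  ¬(x0 ∨ F) ∨ x0
  →2  (¬x0 ∧ ¬F) ∨ x0
  →3  (¬x0 ∧ T) ∨ x0
  →4  ¬x0 ∨ x0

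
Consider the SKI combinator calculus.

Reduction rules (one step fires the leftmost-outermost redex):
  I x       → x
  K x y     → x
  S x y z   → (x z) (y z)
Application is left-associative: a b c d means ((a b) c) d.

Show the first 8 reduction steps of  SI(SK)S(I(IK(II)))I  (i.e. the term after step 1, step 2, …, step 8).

  start: SI(SK)S(I(IK(II)))I
  [1] IS(SKS)(I(IK(II)))I
  [2] S(SKS)(I(IK(II)))I
  [3] SKSI(I(IK(II))I)
  [4] KI(SI)(I(IK(II))I)
  [5] I(I(IK(II))I)
  [6] I(IK(II))I
  [7] IK(II)I
  [8] K(II)I

Answer: after 8 steps: K(II)I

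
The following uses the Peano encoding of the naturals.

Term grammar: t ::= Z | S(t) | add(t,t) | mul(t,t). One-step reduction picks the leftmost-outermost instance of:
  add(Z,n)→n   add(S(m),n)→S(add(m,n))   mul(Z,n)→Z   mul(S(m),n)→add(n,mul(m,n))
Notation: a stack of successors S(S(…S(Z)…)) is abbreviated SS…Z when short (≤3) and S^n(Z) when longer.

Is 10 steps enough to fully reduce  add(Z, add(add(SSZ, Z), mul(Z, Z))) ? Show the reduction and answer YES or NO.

  start: add(Z, add(add(SSZ, Z), mul(Z, Z)))
  step 1: add(add(SSZ, Z), mul(Z, Z))
  step 2: add(S(add(SZ, Z)), mul(Z, Z))
  step 3: S(add(add(SZ, Z), mul(Z, Z)))
  step 4: S(add(S(add(Z, Z)), mul(Z, Z)))
  step 5: S(S(add(add(Z, Z), mul(Z, Z))))
  step 6: S(S(add(Z, mul(Z, Z))))
  step 7: S(S(mul(Z, Z)))
  step 8: SSZ

Answer: YES — reaches normal form SSZ in 8 ≤ 10 steps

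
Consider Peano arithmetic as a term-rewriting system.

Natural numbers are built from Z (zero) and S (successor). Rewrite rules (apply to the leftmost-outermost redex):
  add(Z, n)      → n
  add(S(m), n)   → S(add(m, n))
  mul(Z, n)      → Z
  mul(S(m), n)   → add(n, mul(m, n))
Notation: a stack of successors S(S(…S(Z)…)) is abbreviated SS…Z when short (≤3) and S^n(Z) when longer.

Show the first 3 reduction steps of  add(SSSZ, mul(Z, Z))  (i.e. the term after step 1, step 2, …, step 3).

  start: add(SSSZ, mul(Z, Z))
  →1  S(add(SSZ, mul(Z, Z)))
  →2  S(S(add(SZ, mul(Z, Z))))
  →3  S(S(S(add(Z, mul(Z, Z)))))

Answer: after 3 steps: S(S(S(add(Z, mul(Z, Z)))))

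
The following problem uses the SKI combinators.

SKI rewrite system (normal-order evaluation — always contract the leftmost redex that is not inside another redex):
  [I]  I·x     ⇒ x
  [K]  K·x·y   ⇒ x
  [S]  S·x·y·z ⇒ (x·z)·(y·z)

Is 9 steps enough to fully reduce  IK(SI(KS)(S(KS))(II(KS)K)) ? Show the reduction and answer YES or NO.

  start: IK(SI(KS)(S(KS))(II(KS)K))
  [1] K(SI(KS)(S(KS))(II(KS)K))
  [2] K(I(S(KS))(KS(S(KS)))(II(KS)K))
  [3] K(S(KS)(KS(S(KS)))(II(KS)K))
  [4] K(KS(II(KS)K)(KS(S(KS))(II(KS)K)))
  [5] K(S(KS(S(KS))(II(KS)K)))
  [6] K(S(S(II(KS)K)))
  [7] K(S(S(I(KS)K)))
  [8] K(S(S(KSK)))
  [9] K(S(SS))

Answer: YES — reaches normal form K(S(SS)) in 9 ≤ 9 steps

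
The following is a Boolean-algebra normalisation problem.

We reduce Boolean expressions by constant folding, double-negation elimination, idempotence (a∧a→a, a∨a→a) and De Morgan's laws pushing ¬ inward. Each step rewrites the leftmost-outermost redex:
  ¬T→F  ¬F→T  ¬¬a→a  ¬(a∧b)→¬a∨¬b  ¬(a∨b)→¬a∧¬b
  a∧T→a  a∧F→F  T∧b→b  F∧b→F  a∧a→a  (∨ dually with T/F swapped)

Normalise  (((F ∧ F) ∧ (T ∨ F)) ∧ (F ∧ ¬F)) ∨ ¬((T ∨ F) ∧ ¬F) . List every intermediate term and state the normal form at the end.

Answer: normal form = F  (in 10 steps)

Reduction:
  start: (((F ∧ F) ∧ (T ∨ F)) ∧ (F ∧ ¬F)) ∨ ¬((T ∨ F) ∧ ¬F)
  [1] ((F ∧ (T ∨ F)) ∧ (F ∧ ¬F)) ∨ ¬((T ∨ F) ∧ ¬F)
  [2] (F ∧ (F ∧ ¬F)) ∨ ¬((T ∨ F) ∧ ¬F)
  [3] F ∨ ¬((T ∨ F) ∧ ¬F)
  [4] ¬((T ∨ F) ∧ ¬F)
  [5] ¬(T ∨ F) ∨ ¬¬F
  [6] (¬T ∧ ¬F) ∨ ¬¬F
  [7] (F ∧ ¬F) ∨ ¬¬F
  [8] F ∨ ¬¬F
  [9] ¬¬F
  [10] F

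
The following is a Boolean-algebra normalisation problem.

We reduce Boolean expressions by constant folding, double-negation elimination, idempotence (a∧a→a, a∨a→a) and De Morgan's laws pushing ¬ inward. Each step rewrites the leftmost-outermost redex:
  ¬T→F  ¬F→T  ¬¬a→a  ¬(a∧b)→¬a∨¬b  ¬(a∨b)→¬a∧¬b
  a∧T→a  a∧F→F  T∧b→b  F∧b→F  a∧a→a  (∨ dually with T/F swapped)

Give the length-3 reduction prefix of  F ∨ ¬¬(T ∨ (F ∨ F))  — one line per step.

  start: F ∨ ¬¬(T ∨ (F ∨ F))
  →1  ¬¬(T ∨ (F ∨ F))
  →2  T ∨ (F ∨ F)
  →3  T

Answer: after 3 steps: T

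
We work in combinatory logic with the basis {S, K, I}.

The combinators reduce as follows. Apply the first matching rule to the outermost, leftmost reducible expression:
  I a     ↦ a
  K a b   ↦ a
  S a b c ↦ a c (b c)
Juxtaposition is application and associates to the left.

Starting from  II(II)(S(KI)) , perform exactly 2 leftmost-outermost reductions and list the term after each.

Answer: after 2 steps: II(S(KI))

Reduction:
  start: II(II)(S(KI))
  step 1: I(II)(S(KI))
  step 2: II(S(KI))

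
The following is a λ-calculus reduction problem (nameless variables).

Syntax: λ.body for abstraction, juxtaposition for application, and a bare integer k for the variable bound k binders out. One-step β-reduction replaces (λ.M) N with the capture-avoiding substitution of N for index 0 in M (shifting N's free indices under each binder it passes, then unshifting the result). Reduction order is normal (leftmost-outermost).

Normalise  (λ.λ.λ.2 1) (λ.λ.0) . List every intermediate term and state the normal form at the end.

  start: (λ.λ.λ.2 1) (λ.λ.0)
  step 1: λ.λ.(λ.λ.0) 1
  step 2: λ.λ.λ.0

Answer: normal form = λ.λ.λ.0  (in 2 steps)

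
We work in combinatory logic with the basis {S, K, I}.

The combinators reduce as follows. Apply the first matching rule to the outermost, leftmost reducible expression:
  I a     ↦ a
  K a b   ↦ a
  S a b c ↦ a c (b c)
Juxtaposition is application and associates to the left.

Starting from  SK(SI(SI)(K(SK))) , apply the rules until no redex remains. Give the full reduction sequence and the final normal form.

Answer: normal form = SK(SK)  (in 3 steps)

Reduction:
  start: SK(SI(SI)(K(SK)))
  [1] SK(I(K(SK))(SI(K(SK))))
  [2] SK(K(SK)(SI(K(SK))))
  [3] SK(SK)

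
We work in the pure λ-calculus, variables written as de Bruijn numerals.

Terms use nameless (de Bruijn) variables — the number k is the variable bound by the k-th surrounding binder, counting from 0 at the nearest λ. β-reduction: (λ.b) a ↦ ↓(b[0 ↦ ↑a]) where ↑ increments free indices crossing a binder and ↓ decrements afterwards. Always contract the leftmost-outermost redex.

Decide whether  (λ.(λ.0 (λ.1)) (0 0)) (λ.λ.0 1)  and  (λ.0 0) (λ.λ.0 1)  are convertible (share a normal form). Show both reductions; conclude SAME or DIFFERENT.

Term A:
  start: (λ.(λ.0 (λ.1)) (0 0)) (λ.λ.0 1)
  [1] (λ.0 (λ.1)) ((λ.λ.0 1) (λ.λ.0 1))
  [2] (λ.λ.0 1) (λ.λ.0 1) (λ.(λ.λ.0 1) (λ.λ.0 1))
  [3] (λ.0 (λ.λ.0 1)) (λ.(λ.λ.0 1) (λ.λ.0 1))
  [4] (λ.(λ.λ.0 1) (λ.λ.0 1)) (λ.λ.0 1)
  [5] (λ.λ.0 1) (λ.λ.0 1)
  [6] λ.0 (λ.λ.0 1)

Term B:
  start: (λ.0 0) (λ.λ.0 1)
  [1] (λ.λ.0 1) (λ.λ.0 1)
  [2] λ.0 (λ.λ.0 1)

Answer: SAME — A ⇓ λ.0 (λ.λ.0 1), B ⇓ λ.0 (λ.λ.0 1)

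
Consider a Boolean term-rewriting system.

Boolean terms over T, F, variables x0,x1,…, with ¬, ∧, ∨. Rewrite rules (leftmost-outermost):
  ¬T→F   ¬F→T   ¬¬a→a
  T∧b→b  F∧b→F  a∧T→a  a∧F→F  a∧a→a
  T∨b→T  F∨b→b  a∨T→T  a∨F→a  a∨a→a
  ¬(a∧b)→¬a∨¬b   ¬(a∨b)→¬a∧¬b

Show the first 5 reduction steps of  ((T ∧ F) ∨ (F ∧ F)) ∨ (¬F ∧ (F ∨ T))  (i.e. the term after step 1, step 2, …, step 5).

  start: ((T ∧ F) ∨ (F ∧ F)) ∨ (¬F ∧ (F ∨ T))
  [1] (F ∨ (F ∧ F)) ∨ (¬F ∧ (F ∨ T))
  [2] (F ∧ F) ∨ (¬F ∧ (F ∨ T))
  [3] F ∨ (¬F ∧ (F ∨ T))
  [4] ¬F ∧ (F ∨ T)
  [5] T ∧ (F ∨ T)

Answer: after 5 steps: T ∧ (F ∨ T)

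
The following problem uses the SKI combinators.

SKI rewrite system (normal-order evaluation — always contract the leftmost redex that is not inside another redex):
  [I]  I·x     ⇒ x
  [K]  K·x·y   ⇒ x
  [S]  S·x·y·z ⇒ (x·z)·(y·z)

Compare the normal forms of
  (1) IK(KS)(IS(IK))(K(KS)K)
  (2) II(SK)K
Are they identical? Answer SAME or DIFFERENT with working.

Answer: DIFFERENT — A ⇓ S, B ⇓ SKK

Reduction:
Term A:
  start: IK(KS)(IS(IK))(K(KS)K)
  step 1: K(KS)(IS(IK))(K(KS)K)
  step 2: KS(K(KS)K)
  step 3: S

Term B:
  start: II(SK)K
  step 1: I(SK)K
  step 2: SKK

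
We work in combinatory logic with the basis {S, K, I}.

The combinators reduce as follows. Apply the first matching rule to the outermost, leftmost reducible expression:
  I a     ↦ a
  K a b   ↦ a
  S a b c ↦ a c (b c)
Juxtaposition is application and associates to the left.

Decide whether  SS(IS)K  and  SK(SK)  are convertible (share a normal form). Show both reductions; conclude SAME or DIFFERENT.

Answer: SAME — A ⇓ SK(SK), B ⇓ SK(SK)

Reduction:
Term A:
  start: SS(IS)K
  step 1: SK(ISK)
  step 2: SK(SK)

Term B:
  start: SK(SK)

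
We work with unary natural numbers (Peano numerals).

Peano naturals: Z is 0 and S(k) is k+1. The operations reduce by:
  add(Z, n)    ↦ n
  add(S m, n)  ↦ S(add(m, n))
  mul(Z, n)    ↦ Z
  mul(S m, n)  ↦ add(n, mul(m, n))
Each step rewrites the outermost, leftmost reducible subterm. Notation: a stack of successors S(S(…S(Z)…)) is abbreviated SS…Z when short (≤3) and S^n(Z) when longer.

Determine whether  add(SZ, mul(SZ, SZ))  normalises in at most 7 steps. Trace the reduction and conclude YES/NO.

  start: add(SZ, mul(SZ, SZ))
  [1] S(add(Z, mul(SZ, SZ)))
  [2] S(mul(SZ, SZ))
  [3] S(add(SZ, mul(Z, SZ)))
  [4] S(S(add(Z, mul(Z, SZ))))
  [5] S(S(mul(Z, SZ)))
  [6] SSZ

Answer: YES — reaches normal form SSZ in 6 ≤ 7 steps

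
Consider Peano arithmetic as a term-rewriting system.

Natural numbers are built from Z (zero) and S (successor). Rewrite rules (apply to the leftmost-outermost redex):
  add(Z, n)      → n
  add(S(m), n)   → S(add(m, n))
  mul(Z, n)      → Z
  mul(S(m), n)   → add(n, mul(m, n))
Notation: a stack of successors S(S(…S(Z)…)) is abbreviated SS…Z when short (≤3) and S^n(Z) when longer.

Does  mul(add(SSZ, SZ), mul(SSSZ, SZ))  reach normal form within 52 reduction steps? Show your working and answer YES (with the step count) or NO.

Answer: YES — reaches normal form S^9(Z) in 49 ≤ 52 steps

Derivation:
  start: mul(add(SSZ, SZ), mul(SSSZ, SZ))
  step 1: mul(S(add(SZ, SZ)), mul(SSSZ, SZ))
  step 2: add(mul(SSSZ, SZ), mul(add(SZ, SZ), mul(SSSZ, SZ)))
  step 3: add(add(SZ, mul(SSZ, SZ)), mul(add(SZ, SZ), mul(SSSZ, SZ)))
  step 4: add(S(add(Z, mul(SSZ, SZ))), mul(add(SZ, SZ), mul(SSSZ, SZ)))
  step 5: S(add(add(Z, mul(SSZ, SZ)), mul(add(SZ, SZ), mul(SSSZ, SZ))))
  step 6: S(add(mul(SSZ, SZ), mul(add(SZ, SZ), mul(SSSZ, SZ))))
  step 7: S(add(add(SZ, mul(SZ, SZ)), mul(add(SZ, SZ), mul(SSSZ, SZ))))
  step 8: S(add(S(add(Z, mul(SZ, SZ))), mul(add(SZ, SZ), mul(SSSZ, SZ))))
  step 9: S(S(add(add(Z, mul(SZ, SZ)), mul(add(SZ, SZ), mul(SSSZ, SZ)))))
  step 10: S(S(add(mul(SZ, SZ), mul(add(SZ, SZ), mul(SSSZ, SZ)))))
  step 11: S(S(add(add(SZ, mul(Z, SZ)), mul(add(SZ, SZ), mul(SSSZ, SZ)))))
  step 12: S(S(add(S(add(Z, mul(Z, SZ))), mul(add(SZ, SZ), mul(SSSZ, SZ)))))
  step 13: S(S(S(add(add(Z, mul(Z, SZ)), mul(add(SZ, SZ), mul(SSSZ, SZ))))))
  step 14: S(S(S(add(mul(Z, SZ), mul(add(SZ, SZ), mul(SSSZ, SZ))))))
  step 15: S(S(S(add(Z, mul(add(SZ, SZ), mul(SSSZ, SZ))))))
  step 16: S(S(S(mul(add(SZ, SZ), mul(SSSZ, SZ)))))
  step 17: S(S(S(mul(S(add(Z, SZ)), mul(SSSZ, SZ)))))
  step 18: S(S(S(add(mul(SSSZ, SZ), mul(add(Z, SZ), mul(SSSZ, SZ))))))
  step 19: S(S(S(add(add(SZ, mul(SSZ, SZ)), mul(add(Z, SZ), mul(SSSZ, SZ))))))
  step 20: S(S(S(add(S(add(Z, mul(SSZ, SZ))), mul(add(Z, SZ), mul(SSSZ, SZ))))))
  step 21: S(S(S(S(add(add(Z, mul(SSZ, SZ)), mul(add(Z, SZ), mul(SSSZ, SZ)))))))
  step 22: S(S(S(S(add(mul(SSZ, SZ), mul(add(Z, SZ), mul(SSSZ, SZ)))))))
  step 23: S(S(S(S(add(add(SZ, mul(SZ, SZ)), mul(add(Z, SZ), mul(SSSZ, SZ)))))))
  step 24: S(S(S(S(add(S(add(Z, mul(SZ, SZ))), mul(add(Z, SZ), mul(SSSZ, SZ)))))))
  step 25: S(S(S(S(S(add(add(Z, mul(SZ, SZ)), mul(add(Z, SZ), mul(SSSZ, SZ))))))))
  step 26: S(S(S(S(S(add(mul(SZ, SZ), mul(add(Z, SZ), mul(SSSZ, SZ))))))))
  step 27: S(S(S(S(S(add(add(SZ, mul(Z, SZ)), mul(add(Z, SZ), mul(SSSZ, SZ))))))))
  step 28: S(S(S(S(S(add(S(add(Z, mul(Z, SZ))), mul(add(Z, SZ), mul(SSSZ, SZ))))))))
  step 29: S(S(S(S(S(S(add(add(Z, mul(Z, SZ)), mul(add(Z, SZ), mul(SSSZ, SZ)))))))))
  step 30: S(S(S(S(S(S(add(mul(Z, SZ), mul(add(Z, SZ), mul(SSSZ, SZ)))))))))
  step 31: S(S(S(S(S(S(add(Z, mul(add(Z, SZ), mul(SSSZ, SZ)))))))))
  step 32: S(S(S(S(S(S(mul(add(Z, SZ), mul(SSSZ, SZ))))))))
  step 33: S(S(S(S(S(S(mul(SZ, mul(SSSZ, SZ))))))))
  step 34: S(S(S(S(S(S(add(mul(SSSZ, SZ), mul(Z, mul(SSSZ, SZ)))))))))
  step 35: S(S(S(S(S(S(add(add(SZ, mul(SSZ, SZ)), mul(Z, mul(SSSZ, SZ)))))))))
  step 36: S(S(S(S(S(S(add(S(add(Z, mul(SSZ, SZ))), mul(Z, mul(SSSZ, SZ)))))))))
  step 37: S(S(S(S(S(S(S(add(add(Z, mul(SSZ, SZ)), mul(Z, mul(SSSZ, SZ))))))))))
  step 38: S(S(S(S(S(S(S(add(mul(SSZ, SZ), mul(Z, mul(SSSZ, SZ))))))))))
  step 39: S(S(S(S(S(S(S(add(add(SZ, mul(SZ, SZ)), mul(Z, mul(SSSZ, SZ))))))))))
  step 40: S(S(S(S(S(S(S(add(S(add(Z, mul(SZ, SZ))), mul(Z, mul(SSSZ, SZ))))))))))
  step 41: S(S(S(S(S(S(S(S(add(add(Z, mul(SZ, SZ)), mul(Z, mul(SSSZ, SZ)))))))))))
  step 42: S(S(S(S(S(S(S(S(add(mul(SZ, SZ), mul(Z, mul(SSSZ, SZ)))))))))))
  step 43: S(S(S(S(S(S(S(S(add(add(SZ, mul(Z, SZ)), mul(Z, mul(SSSZ, SZ)))))))))))
  step 44: S(S(S(S(S(S(S(S(add(S(add(Z, mul(Z, SZ))), mul(Z, mul(SSSZ, SZ)))))))))))
  step 45: S(S(S(S(S(S(S(S(S(add(add(Z, mul(Z, SZ)), mul(Z, mul(SSSZ, SZ))))))))))))
  step 46: S(S(S(S(S(S(S(S(S(add(mul(Z, SZ), mul(Z, mul(SSSZ, SZ))))))))))))
  step 47: S(S(S(S(S(S(S(S(S(add(Z, mul(Z, mul(SSSZ, SZ))))))))))))
  step 48: S(S(S(S(S(S(S(S(S(mul(Z, mul(SSSZ, SZ)))))))))))
  step 49: S^9(Z)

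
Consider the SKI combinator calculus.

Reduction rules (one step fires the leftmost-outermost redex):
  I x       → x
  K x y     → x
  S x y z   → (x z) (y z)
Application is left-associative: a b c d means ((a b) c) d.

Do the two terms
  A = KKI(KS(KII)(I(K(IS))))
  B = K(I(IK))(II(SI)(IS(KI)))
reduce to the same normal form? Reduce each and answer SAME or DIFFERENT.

Answer: DIFFERENT — A ⇓ K(S(KS)), B ⇓ K

Working:
Term A:
  start: KKI(KS(KII)(I(K(IS))))
  step 1: K(KS(KII)(I(K(IS))))
  step 2: K(S(I(K(IS))))
  step 3: K(S(K(IS)))
  step 4: K(S(KS))

Term B:
  start: K(I(IK))(II(SI)(IS(KI)))
  step 1: I(IK)
  step 2: IK
  step 3: K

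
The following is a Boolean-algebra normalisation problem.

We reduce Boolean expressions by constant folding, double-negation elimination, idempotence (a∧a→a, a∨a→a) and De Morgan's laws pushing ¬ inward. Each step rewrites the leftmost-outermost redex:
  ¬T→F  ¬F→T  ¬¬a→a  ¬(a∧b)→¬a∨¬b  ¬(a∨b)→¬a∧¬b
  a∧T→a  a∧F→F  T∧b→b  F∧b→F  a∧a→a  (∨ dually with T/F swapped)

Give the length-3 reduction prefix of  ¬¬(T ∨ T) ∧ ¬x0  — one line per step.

Answer: after 3 steps: ¬x0

Working:
  start: ¬¬(T ∨ T) ∧ ¬x0
  [1] (T ∨ T) ∧ ¬x0
  [2] T ∧ ¬x0
  [3] ¬x0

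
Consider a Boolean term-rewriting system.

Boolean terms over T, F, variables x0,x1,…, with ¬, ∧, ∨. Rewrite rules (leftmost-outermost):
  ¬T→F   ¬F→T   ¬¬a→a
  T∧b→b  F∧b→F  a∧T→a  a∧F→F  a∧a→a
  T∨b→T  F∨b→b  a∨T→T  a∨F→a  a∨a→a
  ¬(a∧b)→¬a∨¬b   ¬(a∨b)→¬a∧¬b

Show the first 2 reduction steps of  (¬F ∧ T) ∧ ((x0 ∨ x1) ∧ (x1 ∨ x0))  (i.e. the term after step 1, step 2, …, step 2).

Answer: after 2 steps: T ∧ ((x0 ∨ x1) ∧ (x1 ∨ x0))

Reduction:
  start: (¬F ∧ T) ∧ ((x0 ∨ x1) ∧ (x1 ∨ x0))
  step 1: ¬F ∧ ((x0 ∨ x1) ∧ (x1 ∨ x0))
  step 2: T ∧ ((x0 ∨ x1) ∧ (x1 ∨ x0))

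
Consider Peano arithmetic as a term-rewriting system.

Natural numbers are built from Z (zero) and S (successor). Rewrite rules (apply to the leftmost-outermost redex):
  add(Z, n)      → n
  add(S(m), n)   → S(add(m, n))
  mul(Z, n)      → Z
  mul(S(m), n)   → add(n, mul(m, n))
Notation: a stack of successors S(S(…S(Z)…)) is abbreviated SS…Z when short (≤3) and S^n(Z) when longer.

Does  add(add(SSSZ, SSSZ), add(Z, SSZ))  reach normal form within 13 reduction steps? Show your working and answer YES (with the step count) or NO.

Answer: YES — reaches normal form S^8(Z) in 12 ≤ 13 steps

Working:
  start: add(add(SSSZ, SSSZ), add(Z, SSZ))
  →1  add(S(add(SSZ, SSSZ)), add(Z, SSZ))
  →2  S(add(add(SSZ, SSSZ), add(Z, SSZ)))
  →3  S(add(S(add(SZ, SSSZ)), add(Z, SSZ)))
  →4  S(S(add(add(SZ, SSSZ), add(Z, SSZ))))
  →5  S(S(add(S(add(Z, SSSZ)), add(Z, SSZ))))
  →6  S(S(S(add(add(Z, SSSZ), add(Z, SSZ)))))
  →7  S(S(S(add(SSSZ, add(Z, SSZ)))))
  →8  S(S(S(S(add(SSZ, add(Z, SSZ))))))
  →9  S(S(S(S(S(add(SZ, add(Z, SSZ)))))))
  →10  S(S(S(S(S(S(add(Z, add(Z, SSZ))))))))
  →11  S(S(S(S(S(S(add(Z, SSZ)))))))
  →12  S^8(Z)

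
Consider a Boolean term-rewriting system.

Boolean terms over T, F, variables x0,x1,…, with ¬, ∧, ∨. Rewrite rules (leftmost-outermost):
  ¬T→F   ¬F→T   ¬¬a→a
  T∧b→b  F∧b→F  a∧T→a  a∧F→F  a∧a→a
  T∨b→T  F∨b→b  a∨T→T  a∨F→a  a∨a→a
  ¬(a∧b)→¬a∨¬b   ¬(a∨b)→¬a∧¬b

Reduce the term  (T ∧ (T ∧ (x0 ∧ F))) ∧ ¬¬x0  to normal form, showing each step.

  start: (T ∧ (T ∧ (x0 ∧ F))) ∧ ¬¬x0
  step 1: (T ∧ (x0 ∧ F)) ∧ ¬¬x0
  step 2: (x0 ∧ F) ∧ ¬¬x0
  step 3: F ∧ ¬¬x0
  step 4: F

Answer: normal form = F  (in 4 steps)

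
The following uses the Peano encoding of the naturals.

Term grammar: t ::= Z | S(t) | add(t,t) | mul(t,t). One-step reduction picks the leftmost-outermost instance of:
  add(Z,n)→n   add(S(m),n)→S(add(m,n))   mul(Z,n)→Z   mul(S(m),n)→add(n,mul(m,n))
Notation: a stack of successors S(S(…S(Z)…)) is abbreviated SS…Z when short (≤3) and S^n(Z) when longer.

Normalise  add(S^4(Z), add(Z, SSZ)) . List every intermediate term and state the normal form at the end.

  start: add(S^4(Z), add(Z, SSZ))
  step 1: S(add(SSSZ, add(Z, SSZ)))
  step 2: S(S(add(SSZ, add(Z, SSZ))))
  step 3: S(S(S(add(SZ, add(Z, SSZ)))))
  step 4: S(S(S(S(add(Z, add(Z, SSZ))))))
  step 5: S(S(S(S(add(Z, SSZ)))))
  step 6: S^6(Z)

Answer: normal form = S^6(Z)  (in 6 steps)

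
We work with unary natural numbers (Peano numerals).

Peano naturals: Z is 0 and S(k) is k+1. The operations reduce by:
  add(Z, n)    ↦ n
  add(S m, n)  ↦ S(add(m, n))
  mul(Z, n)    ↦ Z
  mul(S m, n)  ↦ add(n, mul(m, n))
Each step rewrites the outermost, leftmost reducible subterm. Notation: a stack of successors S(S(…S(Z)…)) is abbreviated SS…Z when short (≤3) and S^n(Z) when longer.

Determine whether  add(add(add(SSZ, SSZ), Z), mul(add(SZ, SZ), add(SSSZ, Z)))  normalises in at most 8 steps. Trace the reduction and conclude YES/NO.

Answer: NO — after 8 steps the term is S(S(add(S(add(SZ, Z)), mul(add(SZ, SZ), add(SSSZ, Z))))), not yet normal

Working:
  start: add(add(add(SSZ, SSZ), Z), mul(add(SZ, SZ), add(SSSZ, Z)))
  step 1: add(add(S(add(SZ, SSZ)), Z), mul(add(SZ, SZ), add(SSSZ, Z)))
  step 2: add(S(add(add(SZ, SSZ), Z)), mul(add(SZ, SZ), add(SSSZ, Z)))
  step 3: S(add(add(add(SZ, SSZ), Z), mul(add(SZ, SZ), add(SSSZ, Z))))
  step 4: S(add(add(S(add(Z, SSZ)), Z), mul(add(SZ, SZ), add(SSSZ, Z))))
  step 5: S(add(S(add(add(Z, SSZ), Z)), mul(add(SZ, SZ), add(SSSZ, Z))))
  step 6: S(S(add(add(add(Z, SSZ), Z), mul(add(SZ, SZ), add(SSSZ, Z)))))
  step 7: S(S(add(add(SSZ, Z), mul(add(SZ, SZ), add(SSSZ, Z)))))
  step 8: S(S(add(S(add(SZ, Z)), mul(add(SZ, SZ), add(SSSZ, Z)))))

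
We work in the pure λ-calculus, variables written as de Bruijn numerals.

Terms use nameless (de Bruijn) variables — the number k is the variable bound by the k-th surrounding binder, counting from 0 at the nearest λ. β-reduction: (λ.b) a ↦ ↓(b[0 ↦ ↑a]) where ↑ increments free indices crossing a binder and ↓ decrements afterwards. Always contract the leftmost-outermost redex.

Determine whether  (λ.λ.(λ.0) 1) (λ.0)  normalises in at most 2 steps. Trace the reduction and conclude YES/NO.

Answer: YES — reaches normal form λ.λ.0 in 2 ≤ 2 steps

Working:
  start: (λ.λ.(λ.0) 1) (λ.0)
  →1  λ.(λ.0) (λ.0)
  →2  λ.λ.0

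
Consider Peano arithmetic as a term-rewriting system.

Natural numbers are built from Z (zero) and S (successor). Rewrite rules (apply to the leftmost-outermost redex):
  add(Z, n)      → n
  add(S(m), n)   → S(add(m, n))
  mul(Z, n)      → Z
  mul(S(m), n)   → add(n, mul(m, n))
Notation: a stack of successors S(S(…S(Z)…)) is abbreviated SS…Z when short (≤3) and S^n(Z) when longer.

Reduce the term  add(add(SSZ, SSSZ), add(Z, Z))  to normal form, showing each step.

  start: add(add(SSZ, SSSZ), add(Z, Z))
  [1] add(S(add(SZ, SSSZ)), add(Z, Z))
  [2] S(add(add(SZ, SSSZ), add(Z, Z)))
  [3] S(add(S(add(Z, SSSZ)), add(Z, Z)))
  [4] S(S(add(add(Z, SSSZ), add(Z, Z))))
  [5] S(S(add(SSSZ, add(Z, Z))))
  [6] S(S(S(add(SSZ, add(Z, Z)))))
  [7] S(S(S(S(add(SZ, add(Z, Z))))))
  [8] S(S(S(S(S(add(Z, add(Z, Z)))))))
  [9] S(S(S(S(S(add(Z, Z))))))
  [10] S^5(Z)

Answer: normal form = S^5(Z)  (in 10 steps)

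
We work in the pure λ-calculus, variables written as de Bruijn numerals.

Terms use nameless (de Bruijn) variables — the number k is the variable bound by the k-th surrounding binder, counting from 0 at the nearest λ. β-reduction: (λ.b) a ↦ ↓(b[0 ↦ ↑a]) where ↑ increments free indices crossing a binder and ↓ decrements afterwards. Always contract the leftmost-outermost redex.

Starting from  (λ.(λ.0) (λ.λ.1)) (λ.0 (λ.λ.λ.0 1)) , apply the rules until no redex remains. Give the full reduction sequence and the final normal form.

  start: (λ.(λ.0) (λ.λ.1)) (λ.0 (λ.λ.λ.0 1))
  →1  (λ.0) (λ.λ.1)
  →2  λ.λ.1

Answer: normal form = λ.λ.1  (in 2 steps)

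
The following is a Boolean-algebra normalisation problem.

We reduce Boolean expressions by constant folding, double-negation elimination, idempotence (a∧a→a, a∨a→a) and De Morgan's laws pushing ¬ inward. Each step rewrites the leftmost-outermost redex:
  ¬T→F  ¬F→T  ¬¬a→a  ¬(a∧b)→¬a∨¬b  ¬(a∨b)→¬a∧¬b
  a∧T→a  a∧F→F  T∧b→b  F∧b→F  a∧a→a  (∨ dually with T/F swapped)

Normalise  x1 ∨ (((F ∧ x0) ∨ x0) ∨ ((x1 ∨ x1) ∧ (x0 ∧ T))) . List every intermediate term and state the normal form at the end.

  start: x1 ∨ (((F ∧ x0) ∨ x0) ∨ ((x1 ∨ x1) ∧ (x0 ∧ T)))
  [1] x1 ∨ ((F ∨ x0) ∨ ((x1 ∨ x1) ∧ (x0 ∧ T)))
  [2] x1 ∨ (x0 ∨ ((x1 ∨ x1) ∧ (x0 ∧ T)))
  [3] x1 ∨ (x0 ∨ (x1 ∧ (x0 ∧ T)))
  [4] x1 ∨ (x0 ∨ (x1 ∧ x0))

Answer: normal form = x1 ∨ (x0 ∨ (x1 ∧ x0))  (in 4 steps)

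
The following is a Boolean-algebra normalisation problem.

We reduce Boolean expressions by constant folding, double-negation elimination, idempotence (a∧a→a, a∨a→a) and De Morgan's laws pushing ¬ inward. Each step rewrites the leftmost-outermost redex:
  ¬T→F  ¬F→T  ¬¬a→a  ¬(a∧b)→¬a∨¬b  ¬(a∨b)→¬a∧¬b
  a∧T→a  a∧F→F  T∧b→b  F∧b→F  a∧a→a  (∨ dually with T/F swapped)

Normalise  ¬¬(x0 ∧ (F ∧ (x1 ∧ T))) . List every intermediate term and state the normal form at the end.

  start: ¬¬(x0 ∧ (F ∧ (x1 ∧ T)))
  step 1: x0 ∧ (F ∧ (x1 ∧ T))
  step 2: x0 ∧ F
  step 3: F

Answer: normal form = F  (in 3 steps)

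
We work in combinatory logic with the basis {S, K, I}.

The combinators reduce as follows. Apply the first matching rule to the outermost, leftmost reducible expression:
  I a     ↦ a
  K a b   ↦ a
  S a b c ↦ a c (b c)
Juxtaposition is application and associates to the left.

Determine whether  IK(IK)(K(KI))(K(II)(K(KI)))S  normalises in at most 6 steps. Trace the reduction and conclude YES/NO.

  start: IK(IK)(K(KI))(K(II)(K(KI)))S
  step 1: K(IK)(K(KI))(K(II)(K(KI)))S
  step 2: IK(K(II)(K(KI)))S
  step 3: K(K(II)(K(KI)))S
  step 4: K(II)(K(KI))
  step 5: II
  step 6: I

Answer: YES — reaches normal form I in 6 ≤ 6 steps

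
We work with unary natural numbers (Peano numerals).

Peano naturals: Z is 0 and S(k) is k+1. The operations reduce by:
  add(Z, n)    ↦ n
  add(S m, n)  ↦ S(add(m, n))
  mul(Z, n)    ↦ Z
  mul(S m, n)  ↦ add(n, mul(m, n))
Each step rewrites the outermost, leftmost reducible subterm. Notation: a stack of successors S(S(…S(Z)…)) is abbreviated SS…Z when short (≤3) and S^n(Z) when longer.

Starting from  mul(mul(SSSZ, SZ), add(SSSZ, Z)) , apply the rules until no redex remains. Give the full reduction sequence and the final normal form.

  start: mul(mul(SSSZ, SZ), add(SSSZ, Z))
  step 1: mul(add(SZ, mul(SSZ, SZ)), add(SSSZ, Z))
  step 2: mul(S(add(Z, mul(SSZ, SZ))), add(SSSZ, Z))
  step 3: add(add(SSSZ, Z), mul(add(Z, mul(SSZ, SZ)), add(SSSZ, Z)))
  step 4: add(S(add(SSZ, Z)), mul(add(Z, mul(SSZ, SZ)), add(SSSZ, Z)))
  step 5: S(add(add(SSZ, Z), mul(add(Z, mul(SSZ, SZ)), add(SSSZ, Z))))
  step 6: S(add(S(add(SZ, Z)), mul(add(Z, mul(SSZ, SZ)), add(SSSZ, Z))))
  step 7: S(S(add(add(SZ, Z), mul(add(Z, mul(SSZ, SZ)), add(SSSZ, Z)))))
  step 8: S(S(add(S(add(Z, Z)), mul(add(Z, mul(SSZ, SZ)), add(SSSZ, Z)))))
  step 9: S(S(S(add(add(Z, Z), mul(add(Z, mul(SSZ, SZ)), add(SSSZ, Z))))))
  step 10: S(S(S(add(Z, mul(add(Z, mul(SSZ, SZ)), add(SSSZ, Z))))))
  step 11: S(S(S(mul(add(Z, mul(SSZ, SZ)), add(SSSZ, Z)))))
  step 12: S(S(S(mul(mul(SSZ, SZ), add(SSSZ, Z)))))
  step 13: S(S(S(mul(add(SZ, mul(SZ, SZ)), add(SSSZ, Z)))))
  step 14: S(S(S(mul(S(add(Z, mul(SZ, SZ))), add(SSSZ, Z)))))
  step 15: S(S(S(add(add(SSSZ, Z), mul(add(Z, mul(SZ, SZ)), add(SSSZ, Z))))))
  step 16: S(S(S(add(S(add(SSZ, Z)), mul(add(Z, mul(SZ, SZ)), add(SSSZ, Z))))))
  step 17: S(S(S(S(add(add(SSZ, Z), mul(add(Z, mul(SZ, SZ)), add(SSSZ, Z)))))))
  step 18: S(S(S(S(add(S(add(SZ, Z)), mul(add(Z, mul(SZ, SZ)), add(SSSZ, Z)))))))
  step 19: S(S(S(S(S(add(add(SZ, Z), mul(add(Z, mul(SZ, SZ)), add(SSSZ, Z))))))))
  step 20: S(S(S(S(S(add(S(add(Z, Z)), mul(add(Z, mul(SZ, SZ)), add(SSSZ, Z))))))))
  step 21: S(S(S(S(S(S(add(add(Z, Z), mul(add(Z, mul(SZ, SZ)), add(SSSZ, Z)))))))))
  step 22: S(S(S(S(S(S(add(Z, mul(add(Z, mul(SZ, SZ)), add(SSSZ, Z)))))))))
  step 23: S(S(S(S(S(S(mul(add(Z, mul(SZ, SZ)), add(SSSZ, Z))))))))
  step 24: S(S(S(S(S(S(mul(mul(SZ, SZ), add(SSSZ, Z))))))))
  step 25: S(S(S(S(S(S(mul(add(SZ, mul(Z, SZ)), add(SSSZ, Z))))))))
  step 26: S(S(S(S(S(S(mul(S(add(Z, mul(Z, SZ))), add(SSSZ, Z))))))))
  step 27: S(S(S(S(S(S(add(add(SSSZ, Z), mul(add(Z, mul(Z, SZ)), add(SSSZ, Z)))))))))
  step 28: S(S(S(S(S(S(add(S(add(SSZ, Z)), mul(add(Z, mul(Z, SZ)), add(SSSZ, Z)))))))))
  step 29: S(S(S(S(S(S(S(add(add(SSZ, Z), mul(add(Z, mul(Z, SZ)), add(SSSZ, Z))))))))))
  step 30: S(S(S(S(S(S(S(add(S(add(SZ, Z)), mul(add(Z, mul(Z, SZ)), add(SSSZ, Z))))))))))
  step 31: S(S(S(S(S(S(S(S(add(add(SZ, Z), mul(add(Z, mul(Z, SZ)), add(SSSZ, Z)))))))))))
  step 32: S(S(S(S(S(S(S(S(add(S(add(Z, Z)), mul(add(Z, mul(Z, SZ)), add(SSSZ, Z)))))))))))
  step 33: S(S(S(S(S(S(S(S(S(add(add(Z, Z), mul(add(Z, mul(Z, SZ)), add(SSSZ, Z))))))))))))
  step 34: S(S(S(S(S(S(S(S(S(add(Z, mul(add(Z, mul(Z, SZ)), add(SSSZ, Z))))))))))))
  step 35: S(S(S(S(S(S(S(S(S(mul(add(Z, mul(Z, SZ)), add(SSSZ, Z)))))))))))
  step 36: S(S(S(S(S(S(S(S(S(mul(mul(Z, SZ), add(SSSZ, Z)))))))))))
  step 37: S(S(S(S(S(S(S(S(S(mul(Z, add(SSSZ, Z)))))))))))
  step 38: S^9(Z)

Answer: normal form = S^9(Z)  (in 38 steps)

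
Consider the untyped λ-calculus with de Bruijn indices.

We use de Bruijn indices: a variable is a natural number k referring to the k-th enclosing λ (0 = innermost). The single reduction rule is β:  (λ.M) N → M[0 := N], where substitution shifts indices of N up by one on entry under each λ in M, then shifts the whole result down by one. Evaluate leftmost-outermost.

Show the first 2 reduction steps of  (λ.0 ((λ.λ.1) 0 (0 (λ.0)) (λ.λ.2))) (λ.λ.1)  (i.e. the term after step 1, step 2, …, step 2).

Answer: after 2 steps: λ.(λ.λ.1) (λ.λ.1) ((λ.λ.1) (λ.0)) (λ.λ.λ.λ.1)

Reduction:
  start: (λ.0 ((λ.λ.1) 0 (0 (λ.0)) (λ.λ.2))) (λ.λ.1)
  [1] (λ.λ.1) ((λ.λ.1) (λ.λ.1) ((λ.λ.1) (λ.0)) (λ.λ.λ.λ.1))
  [2] λ.(λ.λ.1) (λ.λ.1) ((λ.λ.1) (λ.0)) (λ.λ.λ.λ.1)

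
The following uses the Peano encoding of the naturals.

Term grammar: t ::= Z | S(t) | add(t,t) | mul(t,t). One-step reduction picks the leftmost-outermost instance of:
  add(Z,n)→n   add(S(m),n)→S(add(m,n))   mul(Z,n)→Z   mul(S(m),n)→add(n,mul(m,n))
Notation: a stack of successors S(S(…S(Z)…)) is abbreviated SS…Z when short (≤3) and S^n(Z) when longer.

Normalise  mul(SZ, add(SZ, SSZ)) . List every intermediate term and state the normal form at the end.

  start: mul(SZ, add(SZ, SSZ))
  →1  add(add(SZ, SSZ), mul(Z, add(SZ, SSZ)))
  →2  add(S(add(Z, SSZ)), mul(Z, add(SZ, SSZ)))
  →3  S(add(add(Z, SSZ), mul(Z, add(SZ, SSZ))))
  →4  S(add(SSZ, mul(Z, add(SZ, SSZ))))
  →5  S(S(add(SZ, mul(Z, add(SZ, SSZ)))))
  →6  S(S(S(add(Z, mul(Z, add(SZ, SSZ))))))
  →7  S(S(S(mul(Z, add(SZ, SSZ)))))
  →8  SSSZ

Answer: normal form = SSSZ  (in 8 steps)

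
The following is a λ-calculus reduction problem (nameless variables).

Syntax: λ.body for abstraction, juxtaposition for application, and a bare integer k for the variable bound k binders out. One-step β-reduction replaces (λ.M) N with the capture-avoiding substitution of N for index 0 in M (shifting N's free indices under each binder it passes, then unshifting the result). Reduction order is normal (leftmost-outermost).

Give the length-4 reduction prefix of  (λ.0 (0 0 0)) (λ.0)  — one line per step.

Answer: after 4 steps: λ.0

Reduction:
  start: (λ.0 (0 0 0)) (λ.0)
  [1] (λ.0) ((λ.0) (λ.0) (λ.0))
  [2] (λ.0) (λ.0) (λ.0)
  [3] (λ.0) (λ.0)
  [4] λ.0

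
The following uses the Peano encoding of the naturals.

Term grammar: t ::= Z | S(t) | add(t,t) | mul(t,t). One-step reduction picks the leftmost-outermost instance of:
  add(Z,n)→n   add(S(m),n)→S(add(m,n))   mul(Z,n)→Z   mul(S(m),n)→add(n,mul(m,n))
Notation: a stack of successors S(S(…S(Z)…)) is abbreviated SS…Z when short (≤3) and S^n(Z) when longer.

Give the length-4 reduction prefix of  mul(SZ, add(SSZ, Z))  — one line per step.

  start: mul(SZ, add(SSZ, Z))
  step 1: add(add(SSZ, Z), mul(Z, add(SSZ, Z)))
  step 2: add(S(add(SZ, Z)), mul(Z, add(SSZ, Z)))
  step 3: S(add(add(SZ, Z), mul(Z, add(SSZ, Z))))
  step 4: S(add(S(add(Z, Z)), mul(Z, add(SSZ, Z))))

Answer: after 4 steps: S(add(S(add(Z, Z)), mul(Z, add(SSZ, Z))))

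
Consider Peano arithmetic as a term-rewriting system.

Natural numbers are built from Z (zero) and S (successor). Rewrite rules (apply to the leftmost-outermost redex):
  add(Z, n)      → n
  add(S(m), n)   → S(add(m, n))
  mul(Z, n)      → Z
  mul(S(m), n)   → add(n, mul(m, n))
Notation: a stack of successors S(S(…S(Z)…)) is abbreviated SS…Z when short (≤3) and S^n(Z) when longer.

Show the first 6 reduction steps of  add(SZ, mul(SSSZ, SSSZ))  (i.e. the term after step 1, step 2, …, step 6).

Answer: after 6 steps: S(S(S(S(add(Z, mul(SSZ, SSSZ))))))

Derivation:
  start: add(SZ, mul(SSSZ, SSSZ))
  →1  S(add(Z, mul(SSSZ, SSSZ)))
  →2  S(mul(SSSZ, SSSZ))
  →3  S(add(SSSZ, mul(SSZ, SSSZ)))
  →4  S(S(add(SSZ, mul(SSZ, SSSZ))))
  →5  S(S(S(add(SZ, mul(SSZ, SSSZ)))))
  →6  S(S(S(S(add(Z, mul(SSZ, SSSZ))))))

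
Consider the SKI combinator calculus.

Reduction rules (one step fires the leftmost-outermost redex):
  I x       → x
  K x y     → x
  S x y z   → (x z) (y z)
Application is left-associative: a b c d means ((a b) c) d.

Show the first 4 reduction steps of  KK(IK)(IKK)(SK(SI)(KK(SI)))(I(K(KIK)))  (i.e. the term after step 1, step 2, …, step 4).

  start: KK(IK)(IKK)(SK(SI)(KK(SI)))(I(K(KIK)))
  →1  K(IKK)(SK(SI)(KK(SI)))(I(K(KIK)))
  →2  IKK(I(K(KIK)))
  →3  KK(I(K(KIK)))
  →4  K

Answer: after 4 steps: K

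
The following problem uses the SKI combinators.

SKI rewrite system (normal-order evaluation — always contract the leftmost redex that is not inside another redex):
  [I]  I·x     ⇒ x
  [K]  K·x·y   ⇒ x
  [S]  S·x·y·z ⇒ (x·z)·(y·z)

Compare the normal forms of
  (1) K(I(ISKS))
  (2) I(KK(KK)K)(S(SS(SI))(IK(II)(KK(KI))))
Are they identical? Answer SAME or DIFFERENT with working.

Term A:
  start: K(I(ISKS))
  [1] K(ISKS)
  [2] K(SKS)

Term B:
  start: I(KK(KK)K)(S(SS(SI))(IK(II)(KK(KI))))
  [1] KK(KK)K(S(SS(SI))(IK(II)(KK(KI))))
  [2] KK(S(SS(SI))(IK(II)(KK(KI))))
  [3] K

Answer: DIFFERENT — A ⇓ K(SKS), B ⇓ K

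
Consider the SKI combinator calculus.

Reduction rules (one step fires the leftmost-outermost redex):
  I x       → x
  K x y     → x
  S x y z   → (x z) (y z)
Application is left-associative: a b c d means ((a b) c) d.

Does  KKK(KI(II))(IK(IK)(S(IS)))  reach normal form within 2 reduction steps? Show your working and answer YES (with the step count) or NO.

Answer: NO — after 2 steps the term is KI(II), not yet normal

Derivation:
  start: KKK(KI(II))(IK(IK)(S(IS)))
  [1] K(KI(II))(IK(IK)(S(IS)))
  [2] KI(II)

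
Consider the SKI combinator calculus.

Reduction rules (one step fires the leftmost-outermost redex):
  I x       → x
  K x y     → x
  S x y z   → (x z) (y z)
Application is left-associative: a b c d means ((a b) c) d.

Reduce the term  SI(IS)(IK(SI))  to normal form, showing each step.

Answer: normal form = SI  (in 4 steps)

Reduction:
  start: SI(IS)(IK(SI))
  step 1: I(IK(SI))(IS(IK(SI)))
  step 2: IK(SI)(IS(IK(SI)))
  step 3: K(SI)(IS(IK(SI)))
  step 4: SI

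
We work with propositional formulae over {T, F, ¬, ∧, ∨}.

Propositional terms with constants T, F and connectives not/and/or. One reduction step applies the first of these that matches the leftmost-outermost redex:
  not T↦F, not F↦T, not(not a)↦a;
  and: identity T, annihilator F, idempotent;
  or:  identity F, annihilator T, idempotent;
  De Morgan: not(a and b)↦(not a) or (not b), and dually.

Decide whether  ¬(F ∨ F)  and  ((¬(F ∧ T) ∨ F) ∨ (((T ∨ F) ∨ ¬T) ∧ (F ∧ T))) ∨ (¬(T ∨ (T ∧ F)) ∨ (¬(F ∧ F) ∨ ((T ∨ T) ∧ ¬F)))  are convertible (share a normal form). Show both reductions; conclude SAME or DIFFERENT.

Term A:
  start: ¬(F ∨ F)
  step 1: ¬F ∧ ¬F
  step 2: ¬F
  step 3: T

Term B:
  start: ((¬(F ∧ T) ∨ F) ∨ (((T ∨ F) ∨ ¬T) ∧ (F ∧ T))) ∨ (¬(T ∨ (T ∧ F)) ∨ (¬(F ∧ F) ∨ ((T ∨ T) ∧ ¬F)))
  step 1: (¬(F ∧ T) ∨ (((T ∨ F) ∨ ¬T) ∧ (F ∧ T))) ∨ (¬(T ∨ (T ∧ F)) ∨ (¬(F ∧ F) ∨ ((T ∨ T) ∧ ¬F)))
  step 2: ((¬F ∨ ¬T) ∨ (((T ∨ F) ∨ ¬T) ∧ (F ∧ T))) ∨ (¬(T ∨ (T ∧ F)) ∨ (¬(F ∧ F) ∨ ((T ∨ T) ∧ ¬F)))
  step 3: ((T ∨ ¬T) ∨ (((T ∨ F) ∨ ¬T) ∧ (F ∧ T))) ∨ (¬(T ∨ (T ∧ F)) ∨ (¬(F ∧ F) ∨ ((T ∨ T) ∧ ¬F)))
  step 4: (T ∨ (((T ∨ F) ∨ ¬T) ∧ (F ∧ T))) ∨ (¬(T ∨ (T ∧ F)) ∨ (¬(F ∧ F) ∨ ((T ∨ T) ∧ ¬F)))
  step 5: T ∨ (¬(T ∨ (T ∧ F)) ∨ (¬(F ∧ F) ∨ ((T ∨ T) ∧ ¬F)))
  step 6: T

Answer: SAME — A ⇓ T, B ⇓ T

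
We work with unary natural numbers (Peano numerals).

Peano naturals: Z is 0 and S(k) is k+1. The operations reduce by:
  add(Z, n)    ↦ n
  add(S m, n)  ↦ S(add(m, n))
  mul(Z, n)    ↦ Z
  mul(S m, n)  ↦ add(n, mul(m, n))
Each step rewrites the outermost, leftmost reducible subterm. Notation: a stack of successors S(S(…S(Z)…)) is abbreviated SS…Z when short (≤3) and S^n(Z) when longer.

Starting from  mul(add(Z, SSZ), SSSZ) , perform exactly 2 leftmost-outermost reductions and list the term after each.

Answer: after 2 steps: add(SSSZ, mul(SZ, SSSZ))

Working:
  start: mul(add(Z, SSZ), SSSZ)
  →1  mul(SSZ, SSSZ)
  →2  add(SSSZ, mul(SZ, SSSZ))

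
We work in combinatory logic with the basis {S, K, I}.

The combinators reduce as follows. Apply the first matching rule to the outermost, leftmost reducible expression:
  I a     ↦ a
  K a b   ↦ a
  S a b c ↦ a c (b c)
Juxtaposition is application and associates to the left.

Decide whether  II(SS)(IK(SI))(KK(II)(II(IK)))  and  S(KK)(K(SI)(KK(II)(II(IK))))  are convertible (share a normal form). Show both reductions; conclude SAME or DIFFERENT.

Term A:
  start: II(SS)(IK(SI))(KK(II)(II(IK)))
  [1] I(SS)(IK(SI))(KK(II)(II(IK)))
  [2] SS(IK(SI))(KK(II)(II(IK)))
  [3] S(KK(II)(II(IK)))(IK(SI)(KK(II)(II(IK))))
  [4] S(K(II(IK)))(IK(SI)(KK(II)(II(IK))))
  [5] S(K(I(IK)))(IK(SI)(KK(II)(II(IK))))
  [6] S(K(IK))(IK(SI)(KK(II)(II(IK))))
  [7] S(KK)(IK(SI)(KK(II)(II(IK))))
  [8] S(KK)(K(SI)(KK(II)(II(IK))))
  [9] S(KK)(SI)

Term B:
  start: S(KK)(K(SI)(KK(II)(II(IK))))
  [1] S(KK)(SI)

Answer: SAME — A ⇓ S(KK)(SI), B ⇓ S(KK)(SI)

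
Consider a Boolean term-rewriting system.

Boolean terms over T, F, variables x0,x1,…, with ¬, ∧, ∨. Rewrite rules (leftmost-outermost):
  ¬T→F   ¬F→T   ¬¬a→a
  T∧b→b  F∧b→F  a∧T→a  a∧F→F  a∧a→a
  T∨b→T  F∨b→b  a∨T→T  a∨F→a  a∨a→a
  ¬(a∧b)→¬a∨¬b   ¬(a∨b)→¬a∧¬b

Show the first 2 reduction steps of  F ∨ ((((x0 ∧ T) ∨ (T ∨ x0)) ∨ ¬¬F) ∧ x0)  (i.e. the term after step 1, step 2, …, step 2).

  start: F ∨ ((((x0 ∧ T) ∨ (T ∨ x0)) ∨ ¬¬F) ∧ x0)
  [1] (((x0 ∧ T) ∨ (T ∨ x0)) ∨ ¬¬F) ∧ x0
  [2] ((x0 ∨ (T ∨ x0)) ∨ ¬¬F) ∧ x0

Answer: after 2 steps: ((x0 ∨ (T ∨ x0)) ∨ ¬¬F) ∧ x0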